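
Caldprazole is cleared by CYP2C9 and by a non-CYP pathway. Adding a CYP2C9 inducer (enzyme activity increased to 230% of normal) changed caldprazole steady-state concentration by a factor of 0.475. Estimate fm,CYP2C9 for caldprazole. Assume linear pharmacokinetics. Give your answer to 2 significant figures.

CL'/CL = 1 / 0.475 = 2.105
2.3·fm + (1 − fm) = 2.105
fm = (2.105 − 1) / (2.3 − 1) = 0.85

0.85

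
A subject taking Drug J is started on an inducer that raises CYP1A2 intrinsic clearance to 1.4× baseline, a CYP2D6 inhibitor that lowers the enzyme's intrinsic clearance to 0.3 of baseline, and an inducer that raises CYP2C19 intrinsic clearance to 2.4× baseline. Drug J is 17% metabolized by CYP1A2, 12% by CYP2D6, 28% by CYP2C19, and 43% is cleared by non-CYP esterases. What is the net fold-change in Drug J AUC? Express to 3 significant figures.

The CYP1A2 pathway (17% of clearance) increases to 1.4× activity: 0.17 × 1.4 = 0.238.
The CYP2D6 pathway (12% of clearance) falls to 0.3× activity: 0.12 × 0.3 = 0.036.
The CYP2C19 pathway (28% of clearance) increases to 2.4× activity: 0.28 × 2.4 = 0.672.
Non-CYP routes (43%) are unchanged.
Relative clearance = 0.238 + 0.036 + 0.672 + 0.43 = 1.376.
AUC ∝ 1/CL: fold-change = 1 / 1.376 = 0.727.

0.727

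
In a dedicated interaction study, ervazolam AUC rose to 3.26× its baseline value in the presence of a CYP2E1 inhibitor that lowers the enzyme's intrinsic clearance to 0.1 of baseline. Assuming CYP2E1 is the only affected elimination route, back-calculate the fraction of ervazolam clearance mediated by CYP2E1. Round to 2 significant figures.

CL'/CL = 1 / 3.26 = 0.3067
0.1·fm + (1 − fm) = 0.3067
fm = (0.3067 − 1) / (0.1 − 1) = 0.77

0.77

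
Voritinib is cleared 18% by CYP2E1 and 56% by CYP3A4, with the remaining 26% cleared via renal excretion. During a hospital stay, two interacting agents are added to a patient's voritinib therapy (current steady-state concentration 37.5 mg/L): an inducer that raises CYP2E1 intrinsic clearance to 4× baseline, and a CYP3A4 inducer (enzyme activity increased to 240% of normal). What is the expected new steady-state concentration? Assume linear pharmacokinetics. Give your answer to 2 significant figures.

16 mg/L

CYP2E1: 0.18 × 4 = 0.72
CYP3A4: 0.56 × 2.4 = 1.344
Other: 0.26 (unchanged)
Relative clearance = 0.72 + 1.344 + 0.26 = 2.324.
New steady-state concentration = 37.5 / 2.324 = 16 mg/L (concentration scales inversely with clearance).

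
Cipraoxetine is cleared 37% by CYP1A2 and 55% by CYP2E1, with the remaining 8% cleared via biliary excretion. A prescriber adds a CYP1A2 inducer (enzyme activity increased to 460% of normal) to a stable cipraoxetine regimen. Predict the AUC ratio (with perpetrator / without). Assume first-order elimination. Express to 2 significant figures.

0.43

CYP1A2: 0.37 × 4.6 = 1.702
CYP2E1: 0.55 (unchanged)
Other: 0.08 (unchanged)
Relative clearance = 1.702 + 0.55 + 0.08 = 2.332.
AUC ratio = CL_old/CL_new = 1 / 2.332 = 0.43.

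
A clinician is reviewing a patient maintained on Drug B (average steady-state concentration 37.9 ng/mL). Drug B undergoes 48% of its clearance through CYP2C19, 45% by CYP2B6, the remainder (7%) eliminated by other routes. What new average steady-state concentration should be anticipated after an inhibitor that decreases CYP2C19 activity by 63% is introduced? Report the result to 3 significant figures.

CYP2C19: 0.48 × 0.37 = 0.1776
CYP2B6: 0.45 (unchanged)
Other: 0.07 (unchanged)
CL_new/CL_old = 0.1776 + 0.45 + 0.07 = 0.6976.
With dosing unchanged, average steady-state concentration scales as 1/CL: 37.9 / 0.6976 = 54.3 ng/mL.

54.3 ng/mL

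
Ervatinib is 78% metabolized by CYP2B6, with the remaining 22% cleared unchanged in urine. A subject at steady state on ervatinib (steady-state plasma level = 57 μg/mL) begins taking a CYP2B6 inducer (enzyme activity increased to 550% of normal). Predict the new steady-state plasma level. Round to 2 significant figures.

The CYP2B6 pathway (78% of clearance) is boosted to 5.5× activity: 0.78 × 5.5 = 4.29.
Non-CYP routes (22%) are unchanged.
Relative clearance = 4.29 + 0.22 = 4.51.
Steady-state plasma level ∝ 1/CL, so new value = 57 / 4.51 = 13 μg/mL.

13 μg/mL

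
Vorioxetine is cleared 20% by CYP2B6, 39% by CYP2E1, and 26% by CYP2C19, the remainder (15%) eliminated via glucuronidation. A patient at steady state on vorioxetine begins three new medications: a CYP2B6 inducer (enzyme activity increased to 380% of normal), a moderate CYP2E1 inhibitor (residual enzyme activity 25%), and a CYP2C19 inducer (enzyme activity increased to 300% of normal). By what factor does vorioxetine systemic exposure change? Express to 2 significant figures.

0.56

CYP2B6: 0.2 × 3.8 = 0.76
CYP2E1: 0.39 × 0.25 = 0.0975
CYP2C19: 0.26 × 3 = 0.78
Other: 0.15 (unchanged)
CL_new/CL_old = 0.76 + 0.0975 + 0.78 + 0.15 = 1.7875.
Because systemic exposure varies inversely with clearance, the combined effect is 1 / 1.7875 = 0.56.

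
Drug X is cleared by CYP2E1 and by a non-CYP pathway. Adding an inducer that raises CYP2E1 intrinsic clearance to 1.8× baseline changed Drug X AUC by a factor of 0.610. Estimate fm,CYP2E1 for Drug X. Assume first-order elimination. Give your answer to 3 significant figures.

0.799

Let x = fm,CYP2E1. Because AUC ∝ 1/CL, relative clearance rose to 1/0.610 = 1.639.
Setting x·1.8 + (1 − x) = 1.639 and solving: x = (1.639 − 1)/(1.8 − 1) = 0.799.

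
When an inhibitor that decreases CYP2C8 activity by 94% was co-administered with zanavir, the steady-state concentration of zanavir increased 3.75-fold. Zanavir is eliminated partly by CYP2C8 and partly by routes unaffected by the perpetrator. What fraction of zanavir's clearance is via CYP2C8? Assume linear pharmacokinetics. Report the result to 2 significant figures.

Write x for the fraction cleared via CYP2C8. The observed steady-state concentration change means clearance fell to 1/3.75 = 0.2667 of baseline.
Setting x·0.06 + (1 − x) = 0.2667 and solving: x = (0.2667 − 1)/(0.06 − 1) = 0.78.

0.78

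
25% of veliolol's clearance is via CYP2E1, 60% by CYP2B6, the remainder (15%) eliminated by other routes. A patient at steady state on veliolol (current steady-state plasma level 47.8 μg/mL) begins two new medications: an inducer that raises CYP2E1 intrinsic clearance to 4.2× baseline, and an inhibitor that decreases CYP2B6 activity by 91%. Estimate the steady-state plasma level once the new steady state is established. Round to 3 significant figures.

38.1 μg/mL

The CYP2E1 pathway (25% of clearance) is boosted to 4.2× activity: 0.25 × 4.2 = 1.05.
The CYP2B6 pathway (60% of clearance) drops to 0.09× activity: 0.6 × 0.09 = 0.054.
The remaining 15% of clearance is unaffected.
New clearance relative to baseline: 1.05 + 0.054 + 0.15 = 1.254.
Steady-state plasma level ∝ 1/CL: new value = 47.8 / 1.254 = 38.1 μg/mL.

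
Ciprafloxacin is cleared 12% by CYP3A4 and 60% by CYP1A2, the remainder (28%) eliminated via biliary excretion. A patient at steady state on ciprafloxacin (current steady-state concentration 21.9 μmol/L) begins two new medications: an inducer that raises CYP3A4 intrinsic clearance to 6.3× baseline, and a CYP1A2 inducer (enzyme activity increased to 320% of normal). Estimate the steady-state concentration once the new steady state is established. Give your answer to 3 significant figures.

7.41 μmol/L

The CYP3A4 pathway (12% of clearance) is boosted to 6.3× activity: 0.12 × 6.3 = 0.756.
The CYP1A2 pathway (60% of clearance) rises to 3.2× activity: 0.6 × 3.2 = 1.92.
Non-CYP routes (28%) are unchanged.
Relative clearance = 0.756 + 1.92 + 0.28 = 2.956.
Dividing the baseline by the relative clearance: 21.9 / 2.956 = 7.41 μmol/L.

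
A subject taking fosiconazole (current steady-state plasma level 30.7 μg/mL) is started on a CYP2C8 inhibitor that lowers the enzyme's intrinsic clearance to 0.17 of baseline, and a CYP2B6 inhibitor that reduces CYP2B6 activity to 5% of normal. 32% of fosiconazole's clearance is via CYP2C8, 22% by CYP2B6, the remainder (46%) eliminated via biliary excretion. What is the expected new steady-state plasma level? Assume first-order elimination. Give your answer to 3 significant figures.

CYP2C8: 0.32 × 0.17 = 0.0544
CYP2B6: 0.22 × 0.05 = 0.011
Other: 0.46 (unchanged)
CL_new/CL_old = 0.0544 + 0.011 + 0.46 = 0.5254.
Steady-state plasma level ∝ 1/CL: new value = 30.7 / 0.5254 = 58.4 μg/mL.

58.4 μg/mL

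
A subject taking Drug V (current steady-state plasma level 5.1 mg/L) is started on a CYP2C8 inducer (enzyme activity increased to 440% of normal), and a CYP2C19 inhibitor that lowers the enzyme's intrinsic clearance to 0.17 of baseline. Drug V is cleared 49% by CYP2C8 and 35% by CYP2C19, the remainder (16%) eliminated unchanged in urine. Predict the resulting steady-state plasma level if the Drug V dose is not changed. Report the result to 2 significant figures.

The CYP2C8 pathway (49% of clearance) is boosted to 4.4× activity: 0.49 × 4.4 = 2.156.
The CYP2C19 pathway (35% of clearance) is reduced to 0.17× activity: 0.35 × 0.17 = 0.0595.
Non-CYP routes (16%) are unchanged.
Relative clearance = 2.156 + 0.0595 + 0.16 = 2.3755.
New steady-state plasma level = 5.1 / 2.3755 = 2.1 mg/L (concentration scales inversely with clearance).

2.1 mg/L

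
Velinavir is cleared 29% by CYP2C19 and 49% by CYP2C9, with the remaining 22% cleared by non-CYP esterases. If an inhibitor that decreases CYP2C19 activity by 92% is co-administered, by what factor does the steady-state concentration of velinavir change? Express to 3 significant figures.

1.36

The CYP2C19 pathway (29% of clearance) falls to 0.08× activity: 0.29 × 0.08 = 0.0232.
CYP2C9 (49%) and the residual 22% are unaffected.
New clearance relative to baseline: 0.0232 + 0.49 + 0.22 = 0.7332.
Steady-state concentration is inversely proportional to clearance, so the fold-change is 1 / 0.7332 = 1.36.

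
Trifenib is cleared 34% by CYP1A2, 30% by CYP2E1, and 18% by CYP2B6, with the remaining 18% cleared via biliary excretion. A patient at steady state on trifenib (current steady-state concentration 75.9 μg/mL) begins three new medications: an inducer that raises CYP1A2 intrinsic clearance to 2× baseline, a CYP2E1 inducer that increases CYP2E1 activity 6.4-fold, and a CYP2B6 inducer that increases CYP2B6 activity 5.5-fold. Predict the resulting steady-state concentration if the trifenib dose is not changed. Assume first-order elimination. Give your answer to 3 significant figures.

20.1 μg/mL

CYP1A2: 0.34 × 2 = 0.68
CYP2E1: 0.3 × 6.4 = 1.92
CYP2B6: 0.18 × 5.5 = 0.99
Other: 0.18 (unchanged)
Relative clearance = 0.68 + 1.92 + 0.99 + 0.18 = 3.77.
New steady-state concentration = 75.9 / 3.77 = 20.1 μg/mL (concentration scales inversely with clearance).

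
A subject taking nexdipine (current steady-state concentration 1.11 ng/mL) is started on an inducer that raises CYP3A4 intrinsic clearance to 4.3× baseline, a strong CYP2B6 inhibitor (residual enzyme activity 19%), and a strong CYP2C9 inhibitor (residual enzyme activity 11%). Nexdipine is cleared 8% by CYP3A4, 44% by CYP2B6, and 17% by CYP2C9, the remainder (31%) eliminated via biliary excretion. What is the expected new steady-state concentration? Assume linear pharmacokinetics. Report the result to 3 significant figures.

1.47 ng/mL

The CYP3A4 pathway (8% of clearance) rises to 4.3× activity: 0.08 × 4.3 = 0.344.
The CYP2B6 pathway (44% of clearance) falls to 0.19× activity: 0.44 × 0.19 = 0.0836.
The CYP2C9 pathway (17% of clearance) falls to 0.11× activity: 0.17 × 0.11 = 0.0187.
Non-CYP routes (31%) are unchanged.
Relative clearance = 0.344 + 0.0836 + 0.0187 + 0.31 = 0.7563.
Steady-state concentration ∝ 1/CL: new value = 1.11 / 0.7563 = 1.47 ng/mL.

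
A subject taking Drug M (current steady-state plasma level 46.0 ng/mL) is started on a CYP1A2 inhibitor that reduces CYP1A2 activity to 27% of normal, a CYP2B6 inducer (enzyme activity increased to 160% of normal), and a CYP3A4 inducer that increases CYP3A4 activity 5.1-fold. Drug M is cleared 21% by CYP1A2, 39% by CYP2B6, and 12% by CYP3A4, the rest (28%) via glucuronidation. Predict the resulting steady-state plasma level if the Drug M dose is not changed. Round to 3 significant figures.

29.2 ng/mL

The CYP1A2 pathway (21% of clearance) is reduced to 0.27× activity: 0.21 × 0.27 = 0.0567.
The CYP2B6 pathway (39% of clearance) increases to 1.6× activity: 0.39 × 1.6 = 0.624.
The CYP3A4 pathway (12% of clearance) increases to 5.1× activity: 0.12 × 5.1 = 0.612.
Non-CYP routes (28%) are unchanged.
CL_new/CL_old = 0.0567 + 0.624 + 0.612 + 0.28 = 1.5727.
Dividing the baseline by the relative clearance: 46.0 / 1.5727 = 29.2 ng/mL.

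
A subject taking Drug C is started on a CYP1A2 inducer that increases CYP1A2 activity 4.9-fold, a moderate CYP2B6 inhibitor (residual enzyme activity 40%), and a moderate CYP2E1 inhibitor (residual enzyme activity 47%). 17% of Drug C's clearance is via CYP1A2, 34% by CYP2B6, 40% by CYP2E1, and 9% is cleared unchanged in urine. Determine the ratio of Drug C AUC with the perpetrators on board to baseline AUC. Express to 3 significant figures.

0.802

The CYP1A2 pathway (17% of clearance) increases to 4.9× activity: 0.17 × 4.9 = 0.833.
The CYP2B6 pathway (34% of clearance) is reduced to 0.4× activity: 0.34 × 0.4 = 0.136.
The CYP2E1 pathway (40% of clearance) falls to 0.47× activity: 0.4 × 0.47 = 0.188.
The remaining 9% of clearance is unaffected.
Relative clearance = 0.833 + 0.136 + 0.188 + 0.09 = 1.247.
Because AUC varies inversely with clearance, the combined effect is 1 / 1.247 = 0.802.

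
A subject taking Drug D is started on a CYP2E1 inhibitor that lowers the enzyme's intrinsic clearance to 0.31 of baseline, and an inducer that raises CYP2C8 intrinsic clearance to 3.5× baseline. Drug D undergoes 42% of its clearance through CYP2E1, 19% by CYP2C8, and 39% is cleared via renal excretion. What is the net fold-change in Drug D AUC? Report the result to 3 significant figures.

CYP2E1: 0.42 × 0.31 = 0.1302
CYP2C8: 0.19 × 3.5 = 0.665
Other: 0.39 (unchanged)
CL_new/CL_old = 0.1302 + 0.665 + 0.39 = 1.1852.
AUC ∝ 1/CL: fold-change = 1 / 1.1852 = 0.844.

0.844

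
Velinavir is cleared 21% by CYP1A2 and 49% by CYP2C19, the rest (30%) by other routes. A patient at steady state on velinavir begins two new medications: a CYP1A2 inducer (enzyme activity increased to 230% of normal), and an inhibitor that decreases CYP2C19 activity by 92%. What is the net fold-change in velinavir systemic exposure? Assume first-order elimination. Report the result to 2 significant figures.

1.2

The CYP1A2 pathway (21% of clearance) increases to 2.3× activity: 0.21 × 2.3 = 0.483.
The CYP2C19 pathway (49% of clearance) falls to 0.08× activity: 0.49 × 0.08 = 0.0392.
The remaining 30% of clearance is unaffected.
New clearance relative to baseline: 0.483 + 0.0392 + 0.3 = 0.8222.
Net systemic exposure ratio = 1 / 0.8222 = 1.2.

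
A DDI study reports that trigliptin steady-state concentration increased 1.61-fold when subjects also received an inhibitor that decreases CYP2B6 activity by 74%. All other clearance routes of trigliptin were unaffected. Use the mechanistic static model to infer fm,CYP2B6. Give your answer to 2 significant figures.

0.51

Call the CYP2B6 fraction fm. After the interaction, CL_new/CL_old = fm × 0.26 + (1 − fm).
Steady-state concentration ratio = 1 / (new CL fraction), so new CL fraction = 1 / 1.61 = 0.6211.
fm × 0.26 + 1 − fm = 0.6211  ⇒  fm × (0.26 − 1) = −0.3789  ⇒  fm = 0.51.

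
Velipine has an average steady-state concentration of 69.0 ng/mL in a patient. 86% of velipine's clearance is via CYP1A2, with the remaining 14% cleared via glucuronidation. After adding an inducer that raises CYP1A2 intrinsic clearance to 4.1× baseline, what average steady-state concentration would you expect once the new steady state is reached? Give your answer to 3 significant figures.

The CYP1A2 pathway (86% of clearance) is boosted to 4.1× activity: 0.86 × 4.1 = 3.526.
Non-CYP routes (14%) are unchanged.
CL_new/CL_old = 3.526 + 0.14 = 3.666.
With dosing unchanged, average steady-state concentration scales as 1/CL: 69.0 / 3.666 = 18.8 ng/mL.

18.8 ng/mL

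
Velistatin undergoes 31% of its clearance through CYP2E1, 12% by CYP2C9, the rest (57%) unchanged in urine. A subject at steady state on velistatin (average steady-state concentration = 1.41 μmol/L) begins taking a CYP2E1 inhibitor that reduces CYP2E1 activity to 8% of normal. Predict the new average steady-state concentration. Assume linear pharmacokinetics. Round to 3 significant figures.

1.97 μmol/L

CYP2E1: 0.31 × 0.08 = 0.0248
CYP2C9: 0.12 (unchanged)
Other: 0.57 (unchanged)
Relative clearance = 0.0248 + 0.12 + 0.57 = 0.7148.
New average steady-state concentration = baseline ÷ relative clearance = 1.41 / 0.7148 = 1.97 μmol/L.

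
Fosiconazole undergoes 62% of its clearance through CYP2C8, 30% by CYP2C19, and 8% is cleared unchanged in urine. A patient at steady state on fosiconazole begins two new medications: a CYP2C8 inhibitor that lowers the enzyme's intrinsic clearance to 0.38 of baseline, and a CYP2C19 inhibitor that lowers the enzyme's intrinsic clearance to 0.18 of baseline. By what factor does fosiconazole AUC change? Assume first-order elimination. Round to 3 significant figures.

2.71

CYP2C8: 0.62 × 0.38 = 0.2356
CYP2C19: 0.3 × 0.18 = 0.054
Other: 0.08 (unchanged)
New clearance relative to baseline: 0.2356 + 0.054 + 0.08 = 0.3696.
AUC ∝ 1/CL: fold-change = 1 / 0.3696 = 2.71.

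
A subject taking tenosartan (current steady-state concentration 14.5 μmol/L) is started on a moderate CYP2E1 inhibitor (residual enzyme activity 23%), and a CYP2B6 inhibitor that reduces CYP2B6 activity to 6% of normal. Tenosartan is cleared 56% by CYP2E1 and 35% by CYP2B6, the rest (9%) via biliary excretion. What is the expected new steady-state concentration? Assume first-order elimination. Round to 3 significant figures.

60.5 μmol/L

The CYP2E1 pathway (56% of clearance) is reduced to 0.23× activity: 0.56 × 0.23 = 0.1288.
The CYP2B6 pathway (35% of clearance) falls to 0.06× activity: 0.35 × 0.06 = 0.021.
The remaining 9% of clearance is unaffected.
CL_new/CL_old = 0.1288 + 0.021 + 0.09 = 0.2398.
Dividing the baseline by the relative clearance: 14.5 / 0.2398 = 60.5 μmol/L.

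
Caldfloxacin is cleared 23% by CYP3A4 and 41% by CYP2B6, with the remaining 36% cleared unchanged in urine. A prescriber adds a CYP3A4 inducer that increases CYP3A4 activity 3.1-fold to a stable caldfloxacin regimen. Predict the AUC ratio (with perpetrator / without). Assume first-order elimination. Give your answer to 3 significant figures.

0.674

The CYP3A4 pathway (23% of clearance) is boosted to 3.1× activity: 0.23 × 3.1 = 0.713.
CYP2B6 (41%) and the residual 36% are unaffected.
CL_new/CL_old = 0.713 + 0.41 + 0.36 = 1.483.
AUC ratio = CL_old/CL_new = 1 / 1.483 = 0.674.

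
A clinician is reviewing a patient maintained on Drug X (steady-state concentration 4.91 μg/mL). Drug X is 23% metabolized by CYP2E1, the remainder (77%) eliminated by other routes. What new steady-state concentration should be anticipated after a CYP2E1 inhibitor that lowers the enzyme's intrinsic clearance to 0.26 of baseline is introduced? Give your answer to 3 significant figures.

The CYP2E1 pathway (23% of clearance) is reduced to 0.26× activity: 0.23 × 0.26 = 0.0598.
The remaining 77% of clearance is unaffected.
New clearance relative to baseline: 0.0598 + 0.77 = 0.8298.
Steady-state concentration ∝ 1/CL, so new value = 4.91 / 0.8298 = 5.92 μg/mL.

5.92 μg/mL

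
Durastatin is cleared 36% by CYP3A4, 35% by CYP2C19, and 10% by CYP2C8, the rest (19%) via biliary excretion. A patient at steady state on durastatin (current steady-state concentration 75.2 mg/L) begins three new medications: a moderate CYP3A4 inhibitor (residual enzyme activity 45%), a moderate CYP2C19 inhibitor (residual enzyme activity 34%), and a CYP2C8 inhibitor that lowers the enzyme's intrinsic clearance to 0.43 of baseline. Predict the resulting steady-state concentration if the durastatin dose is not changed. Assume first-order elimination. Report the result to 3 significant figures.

CYP3A4: 0.36 × 0.45 = 0.162
CYP2C19: 0.35 × 0.34 = 0.119
CYP2C8: 0.1 × 0.43 = 0.043
Other: 0.19 (unchanged)
CL_new/CL_old = 0.162 + 0.119 + 0.043 + 0.19 = 0.514.
New steady-state concentration = 75.2 / 0.514 = 146 mg/L (concentration scales inversely with clearance).

146 mg/L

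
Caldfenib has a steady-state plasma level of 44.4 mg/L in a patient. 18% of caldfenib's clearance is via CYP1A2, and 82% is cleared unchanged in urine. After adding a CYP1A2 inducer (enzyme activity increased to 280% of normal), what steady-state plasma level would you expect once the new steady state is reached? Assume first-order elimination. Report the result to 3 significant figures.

The CYP1A2 pathway (18% of clearance) is boosted to 2.8× activity: 0.18 × 2.8 = 0.504.
The remaining 82% of clearance is unaffected.
New clearance relative to baseline: 0.504 + 0.82 = 1.324.
Steady-state plasma level ∝ 1/CL, so new value = 44.4 / 1.324 = 33.5 mg/L.

33.5 mg/L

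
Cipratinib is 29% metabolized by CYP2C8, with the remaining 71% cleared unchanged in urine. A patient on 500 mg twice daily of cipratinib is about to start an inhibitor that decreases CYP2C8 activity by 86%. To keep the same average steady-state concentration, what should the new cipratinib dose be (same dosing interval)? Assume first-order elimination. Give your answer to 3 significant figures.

CYP2C8: 0.29 × 0.14 = 0.0406
Other: 0.71 (unchanged)
CL_new/CL_old = 0.0406 + 0.71 = 0.7506.
To maintain the same steady-state level, dose must scale with clearance: new dose = 500 × 0.7506 = 375 mg.

375 mg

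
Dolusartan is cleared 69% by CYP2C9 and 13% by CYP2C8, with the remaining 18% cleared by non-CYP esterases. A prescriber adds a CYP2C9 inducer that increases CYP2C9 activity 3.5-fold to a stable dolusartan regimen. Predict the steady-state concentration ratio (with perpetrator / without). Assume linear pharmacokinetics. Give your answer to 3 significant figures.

0.367

The CYP2C9 pathway (69% of clearance) rises to 3.5× activity: 0.69 × 3.5 = 2.415.
CYP2C8 (13%) and the residual 18% are unaffected.
Relative clearance = 2.415 + 0.13 + 0.18 = 2.725.
Steady-state concentration is inversely proportional to clearance, so the fold-change is 1 / 2.725 = 0.367.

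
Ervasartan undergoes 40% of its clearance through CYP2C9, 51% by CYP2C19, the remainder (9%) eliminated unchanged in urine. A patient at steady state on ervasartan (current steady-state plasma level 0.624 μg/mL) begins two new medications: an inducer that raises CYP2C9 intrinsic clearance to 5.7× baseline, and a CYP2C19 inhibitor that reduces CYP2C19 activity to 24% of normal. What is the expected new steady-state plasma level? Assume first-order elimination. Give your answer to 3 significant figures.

0.250 μg/mL

The CYP2C9 pathway (40% of clearance) increases to 5.7× activity: 0.4 × 5.7 = 2.28.
The CYP2C19 pathway (51% of clearance) is reduced to 0.24× activity: 0.51 × 0.24 = 0.1224.
Non-CYP routes (9%) are unchanged.
New clearance relative to baseline: 2.28 + 0.1224 + 0.09 = 2.4924.
New steady-state plasma level = 0.624 / 2.4924 = 0.250 μg/mL (concentration scales inversely with clearance).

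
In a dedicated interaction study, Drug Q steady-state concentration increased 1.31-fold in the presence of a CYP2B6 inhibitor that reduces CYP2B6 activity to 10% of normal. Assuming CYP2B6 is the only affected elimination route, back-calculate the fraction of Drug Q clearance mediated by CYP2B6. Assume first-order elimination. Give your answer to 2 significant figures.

0.26

CL'/CL = 1 / 1.31 = 0.7634
0.1·fm + (1 − fm) = 0.7634
fm = (0.7634 − 1) / (0.1 − 1) = 0.26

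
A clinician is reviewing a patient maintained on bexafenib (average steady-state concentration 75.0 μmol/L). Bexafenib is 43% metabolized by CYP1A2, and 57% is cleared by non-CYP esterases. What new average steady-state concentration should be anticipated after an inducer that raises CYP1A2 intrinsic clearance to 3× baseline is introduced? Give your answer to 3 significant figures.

CYP1A2: 0.43 × 3 = 1.29
Other: 0.57 (unchanged)
Relative clearance = 1.29 + 0.57 = 1.86.
Average steady-state concentration ∝ 1/CL, so new value = 75.0 / 1.86 = 40.3 μmol/L.

40.3 μmol/L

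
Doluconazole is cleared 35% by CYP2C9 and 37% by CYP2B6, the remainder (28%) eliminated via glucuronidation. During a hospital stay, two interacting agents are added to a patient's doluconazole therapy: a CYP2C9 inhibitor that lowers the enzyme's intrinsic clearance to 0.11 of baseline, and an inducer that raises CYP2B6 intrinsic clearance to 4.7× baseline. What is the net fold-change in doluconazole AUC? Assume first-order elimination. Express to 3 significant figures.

The CYP2C9 pathway (35% of clearance) drops to 0.11× activity: 0.35 × 0.11 = 0.0385.
The CYP2B6 pathway (37% of clearance) is boosted to 4.7× activity: 0.37 × 4.7 = 1.739.
Non-CYP routes (28%) are unchanged.
CL_new/CL_old = 0.0385 + 1.739 + 0.28 = 2.0575.
Because AUC varies inversely with clearance, the combined effect is 1 / 2.0575 = 0.486.

0.486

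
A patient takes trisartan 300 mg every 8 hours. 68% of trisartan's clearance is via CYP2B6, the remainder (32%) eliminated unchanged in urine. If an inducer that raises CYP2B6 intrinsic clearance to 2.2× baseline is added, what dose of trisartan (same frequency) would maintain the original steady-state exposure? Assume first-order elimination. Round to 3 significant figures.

The CYP2B6 pathway (68% of clearance) increases to 2.2× activity: 0.68 × 2.2 = 1.496.
Non-CYP routes (32%) are unchanged.
New clearance relative to baseline: 1.496 + 0.32 = 1.816.
Css,avg = (dose rate)/CL, so holding Css fixed requires dose ∝ CL: 300 × 1.816 = 545 mg.

545 mg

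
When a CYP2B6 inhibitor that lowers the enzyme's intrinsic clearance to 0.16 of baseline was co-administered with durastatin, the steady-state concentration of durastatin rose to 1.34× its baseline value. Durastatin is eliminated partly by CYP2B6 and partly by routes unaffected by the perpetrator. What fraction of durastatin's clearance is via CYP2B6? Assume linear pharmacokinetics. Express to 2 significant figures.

0.30

CL'/CL = 1 / 1.34 = 0.7463
0.16·fm + (1 − fm) = 0.7463
fm = (0.7463 − 1) / (0.16 − 1) = 0.30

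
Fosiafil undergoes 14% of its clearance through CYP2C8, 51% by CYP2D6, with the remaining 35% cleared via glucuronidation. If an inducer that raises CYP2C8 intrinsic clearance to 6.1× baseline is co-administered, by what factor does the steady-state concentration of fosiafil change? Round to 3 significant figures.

0.583

The CYP2C8 pathway (14% of clearance) is boosted to 6.1× activity: 0.14 × 6.1 = 0.854.
CYP2D6 (51%) and the residual 35% are unaffected.
Relative clearance = 0.854 + 0.51 + 0.35 = 1.714.
Steady-state concentration ratio = CL_old/CL_new = 1 / 1.714 = 0.583.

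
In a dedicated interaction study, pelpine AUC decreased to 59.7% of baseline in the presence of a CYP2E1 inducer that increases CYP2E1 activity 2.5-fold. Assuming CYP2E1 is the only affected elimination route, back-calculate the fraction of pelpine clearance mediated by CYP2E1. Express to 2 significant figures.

Write x for the fraction cleared via CYP2E1. The observed AUC change means clearance rose to 1/0.597 = 1.675 of baseline.
Setting x·2.5 + (1 − x) = 1.675 and solving: x = (1.675 − 1)/(2.5 − 1) = 0.45.

0.45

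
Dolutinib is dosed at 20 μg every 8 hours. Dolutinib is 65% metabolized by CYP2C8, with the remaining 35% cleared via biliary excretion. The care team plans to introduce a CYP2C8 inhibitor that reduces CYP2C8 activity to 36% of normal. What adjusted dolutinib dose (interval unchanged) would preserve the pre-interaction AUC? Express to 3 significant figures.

The CYP2C8 pathway (65% of clearance) drops to 0.36× activity: 0.65 × 0.36 = 0.234.
Non-CYP routes (35%) are unchanged.
CL_new/CL_old = 0.234 + 0.35 = 0.584.
Exposure is unchanged when dose changes in proportion to clearance. New dose = 20 μg × 0.584 = 11.7 μg.

11.7 μg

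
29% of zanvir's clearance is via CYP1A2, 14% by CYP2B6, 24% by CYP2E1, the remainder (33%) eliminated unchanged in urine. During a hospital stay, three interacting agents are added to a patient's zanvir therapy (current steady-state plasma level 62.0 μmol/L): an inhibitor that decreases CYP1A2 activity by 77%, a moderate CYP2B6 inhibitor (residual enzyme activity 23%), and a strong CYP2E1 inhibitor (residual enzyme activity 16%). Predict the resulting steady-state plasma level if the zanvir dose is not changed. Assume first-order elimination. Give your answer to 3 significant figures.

133 μmol/L

CYP1A2: 0.29 × 0.23 = 0.0667
CYP2B6: 0.14 × 0.23 = 0.0322
CYP2E1: 0.24 × 0.16 = 0.0384
Other: 0.33 (unchanged)
Relative clearance = 0.0667 + 0.0322 + 0.0384 + 0.33 = 0.4673.
Dividing the baseline by the relative clearance: 62.0 / 0.4673 = 133 μmol/L.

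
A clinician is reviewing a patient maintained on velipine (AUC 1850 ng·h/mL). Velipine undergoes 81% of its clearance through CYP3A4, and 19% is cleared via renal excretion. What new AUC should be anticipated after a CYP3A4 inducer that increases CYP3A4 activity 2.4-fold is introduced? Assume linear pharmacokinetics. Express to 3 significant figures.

The CYP3A4 pathway (81% of clearance) rises to 2.4× activity: 0.81 × 2.4 = 1.944.
Non-CYP routes (19%) are unchanged.
New clearance relative to baseline: 1.944 + 0.19 = 2.134.
New AUC = baseline ÷ relative clearance = 1850 / 2.134 = 867 ng·h/mL.

867 ng·h/mL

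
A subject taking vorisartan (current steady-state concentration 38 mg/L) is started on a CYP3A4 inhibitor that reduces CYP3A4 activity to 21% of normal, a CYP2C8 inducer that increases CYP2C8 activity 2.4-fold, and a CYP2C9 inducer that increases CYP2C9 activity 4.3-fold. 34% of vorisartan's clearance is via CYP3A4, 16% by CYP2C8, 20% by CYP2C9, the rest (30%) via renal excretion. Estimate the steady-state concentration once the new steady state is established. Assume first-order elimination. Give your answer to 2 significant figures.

The CYP3A4 pathway (34% of clearance) falls to 0.21× activity: 0.34 × 0.21 = 0.0714.
The CYP2C8 pathway (16% of clearance) is boosted to 2.4× activity: 0.16 × 2.4 = 0.384.
The CYP2C9 pathway (20% of clearance) rises to 4.3× activity: 0.2 × 4.3 = 0.86.
Non-CYP routes (30%) are unchanged.
Relative clearance = 0.0714 + 0.384 + 0.86 + 0.3 = 1.6154.
Steady-state concentration ∝ 1/CL: new value = 38 / 1.6154 = 24 mg/L.

24 mg/L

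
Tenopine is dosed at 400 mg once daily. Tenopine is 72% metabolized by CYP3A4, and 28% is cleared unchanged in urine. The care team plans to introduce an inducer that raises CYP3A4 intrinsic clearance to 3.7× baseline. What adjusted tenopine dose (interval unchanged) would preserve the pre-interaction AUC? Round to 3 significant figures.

1.18 × 10³ mg

The CYP3A4 pathway (72% of clearance) increases to 3.7× activity: 0.72 × 3.7 = 2.664.
The remaining 28% of clearance is unaffected.
CL_new/CL_old = 2.664 + 0.28 = 2.944.
Css,avg = (dose rate)/CL, so holding Css fixed requires dose ∝ CL: 400 × 2.944 = 1.18 × 10³ mg.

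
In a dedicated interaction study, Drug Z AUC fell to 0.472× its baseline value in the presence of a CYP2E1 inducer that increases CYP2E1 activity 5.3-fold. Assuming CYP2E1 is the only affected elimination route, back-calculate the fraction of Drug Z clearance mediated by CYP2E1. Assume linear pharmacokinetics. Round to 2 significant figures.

CL'/CL = 1 / 0.472 = 2.119
5.3·fm + (1 − fm) = 2.119
fm = (2.119 − 1) / (5.3 − 1) = 0.26

0.26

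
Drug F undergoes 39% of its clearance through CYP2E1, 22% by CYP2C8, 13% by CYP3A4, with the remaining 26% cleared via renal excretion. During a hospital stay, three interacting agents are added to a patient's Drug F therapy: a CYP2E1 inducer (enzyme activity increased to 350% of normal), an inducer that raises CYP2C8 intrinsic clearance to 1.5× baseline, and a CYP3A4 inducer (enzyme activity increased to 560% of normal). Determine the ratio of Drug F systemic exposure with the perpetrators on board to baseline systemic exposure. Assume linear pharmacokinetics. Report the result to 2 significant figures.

0.37

The CYP2E1 pathway (39% of clearance) rises to 3.5× activity: 0.39 × 3.5 = 1.365.
The CYP2C8 pathway (22% of clearance) rises to 1.5× activity: 0.22 × 1.5 = 0.33.
The CYP3A4 pathway (13% of clearance) rises to 5.6× activity: 0.13 × 5.6 = 0.728.
The remaining 26% of clearance is unaffected.
CL_new/CL_old = 1.365 + 0.33 + 0.728 + 0.26 = 2.683.
Net systemic exposure ratio = 1 / 2.683 = 0.37.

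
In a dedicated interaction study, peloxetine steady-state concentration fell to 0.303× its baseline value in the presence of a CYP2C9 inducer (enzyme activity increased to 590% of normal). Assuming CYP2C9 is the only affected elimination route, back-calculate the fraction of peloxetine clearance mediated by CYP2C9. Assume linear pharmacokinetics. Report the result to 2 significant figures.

Write x for the fraction cleared via CYP2C9. The observed steady-state concentration change means clearance rose to 1/0.303 = 3.3 of baseline.
Setting x·5.9 + (1 − x) = 3.3 and solving: x = (3.3 − 1)/(5.9 − 1) = 0.47.

0.47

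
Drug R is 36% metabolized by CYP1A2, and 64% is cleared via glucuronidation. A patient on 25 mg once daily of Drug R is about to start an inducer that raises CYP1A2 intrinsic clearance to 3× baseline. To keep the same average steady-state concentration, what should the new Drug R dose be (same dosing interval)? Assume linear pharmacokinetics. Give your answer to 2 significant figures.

The CYP1A2 pathway (36% of clearance) rises to 3× activity: 0.36 × 3 = 1.08.
Non-CYP routes (64%) are unchanged.
Relative clearance = 1.08 + 0.64 = 1.72.
Exposure is unchanged when dose changes in proportion to clearance. New dose = 25 mg × 1.72 = 43 mg.

43 mg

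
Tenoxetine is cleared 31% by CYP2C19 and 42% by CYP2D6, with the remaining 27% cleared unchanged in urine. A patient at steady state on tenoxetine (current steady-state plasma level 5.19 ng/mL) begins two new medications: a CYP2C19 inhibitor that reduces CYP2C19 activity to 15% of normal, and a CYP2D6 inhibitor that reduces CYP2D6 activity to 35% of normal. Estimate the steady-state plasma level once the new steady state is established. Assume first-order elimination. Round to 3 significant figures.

CYP2C19: 0.31 × 0.15 = 0.0465
CYP2D6: 0.42 × 0.35 = 0.147
Other: 0.27 (unchanged)
CL_new/CL_old = 0.0465 + 0.147 + 0.27 = 0.4635.
Dividing the baseline by the relative clearance: 5.19 / 0.4635 = 11.2 ng/mL.

11.2 ng/mL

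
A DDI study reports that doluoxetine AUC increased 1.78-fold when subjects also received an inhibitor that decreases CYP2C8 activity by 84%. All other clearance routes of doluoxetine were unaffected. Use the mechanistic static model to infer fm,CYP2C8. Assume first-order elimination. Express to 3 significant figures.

0.522

Call the CYP2C8 fraction fm. After the interaction, CL_new/CL_old = fm × 0.16 + (1 − fm).
AUC ratio = 1 / (new CL fraction), so new CL fraction = 1 / 1.78 = 0.5618.
fm × 0.16 + 1 − fm = 0.5618  ⇒  fm × (0.16 − 1) = −0.4382  ⇒  fm = 0.522.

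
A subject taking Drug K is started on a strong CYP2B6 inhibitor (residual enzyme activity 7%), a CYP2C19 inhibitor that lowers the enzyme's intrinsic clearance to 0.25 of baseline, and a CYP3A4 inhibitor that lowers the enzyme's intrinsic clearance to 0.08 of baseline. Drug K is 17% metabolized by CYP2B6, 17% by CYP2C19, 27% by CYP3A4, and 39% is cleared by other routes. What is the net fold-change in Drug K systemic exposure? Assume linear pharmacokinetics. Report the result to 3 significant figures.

2.15

The CYP2B6 pathway (17% of clearance) is reduced to 0.07× activity: 0.17 × 0.07 = 0.0119.
The CYP2C19 pathway (17% of clearance) falls to 0.25× activity: 0.17 × 0.25 = 0.0425.
The CYP3A4 pathway (27% of clearance) is reduced to 0.08× activity: 0.27 × 0.08 = 0.0216.
Non-CYP routes (39%) are unchanged.
Relative clearance = 0.0119 + 0.0425 + 0.0216 + 0.39 = 0.466.
Systemic exposure ∝ 1/CL: fold-change = 1 / 0.466 = 2.15.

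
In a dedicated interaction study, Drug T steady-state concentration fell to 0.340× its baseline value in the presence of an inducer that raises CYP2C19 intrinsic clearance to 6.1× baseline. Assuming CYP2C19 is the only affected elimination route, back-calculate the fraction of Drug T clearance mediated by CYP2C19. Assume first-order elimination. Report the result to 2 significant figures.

CL'/CL = 1 / 0.340 = 2.941
6.1·fm + (1 − fm) = 2.941
fm = (2.941 − 1) / (6.1 − 1) = 0.38

0.38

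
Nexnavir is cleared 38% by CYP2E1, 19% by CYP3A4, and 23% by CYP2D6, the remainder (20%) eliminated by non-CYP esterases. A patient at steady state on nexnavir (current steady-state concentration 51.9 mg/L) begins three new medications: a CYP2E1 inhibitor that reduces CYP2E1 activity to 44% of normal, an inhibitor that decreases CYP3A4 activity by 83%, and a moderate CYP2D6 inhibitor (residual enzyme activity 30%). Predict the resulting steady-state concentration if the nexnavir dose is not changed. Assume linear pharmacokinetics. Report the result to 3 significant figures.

111 mg/L

The CYP2E1 pathway (38% of clearance) is reduced to 0.44× activity: 0.38 × 0.44 = 0.1672.
The CYP3A4 pathway (19% of clearance) drops to 0.17× activity: 0.19 × 0.17 = 0.0323.
The CYP2D6 pathway (23% of clearance) falls to 0.3× activity: 0.23 × 0.3 = 0.069.
The remaining 20% of clearance is unaffected.
CL_new/CL_old = 0.1672 + 0.0323 + 0.069 + 0.2 = 0.4685.
New steady-state concentration = 51.9 / 0.4685 = 111 mg/L (concentration scales inversely with clearance).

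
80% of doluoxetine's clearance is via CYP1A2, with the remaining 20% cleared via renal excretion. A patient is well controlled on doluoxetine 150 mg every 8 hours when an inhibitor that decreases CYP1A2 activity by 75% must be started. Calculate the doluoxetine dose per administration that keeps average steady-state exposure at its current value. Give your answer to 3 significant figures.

60.0 mg

The CYP1A2 pathway (80% of clearance) is reduced to 0.25× activity: 0.8 × 0.25 = 0.2.
The remaining 20% of clearance is unaffected.
Relative clearance = 0.2 + 0.2 = 0.4.
Exposure is unchanged when dose changes in proportion to clearance. New dose = 150 mg × 0.4 = 60.0 mg.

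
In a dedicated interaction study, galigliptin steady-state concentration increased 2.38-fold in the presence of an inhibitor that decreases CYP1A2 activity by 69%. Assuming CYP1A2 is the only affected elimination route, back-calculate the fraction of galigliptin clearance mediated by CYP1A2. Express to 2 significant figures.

CL'/CL = 1 / 2.38 = 0.4202
0.31·fm + (1 − fm) = 0.4202
fm = (0.4202 − 1) / (0.31 − 1) = 0.84

0.84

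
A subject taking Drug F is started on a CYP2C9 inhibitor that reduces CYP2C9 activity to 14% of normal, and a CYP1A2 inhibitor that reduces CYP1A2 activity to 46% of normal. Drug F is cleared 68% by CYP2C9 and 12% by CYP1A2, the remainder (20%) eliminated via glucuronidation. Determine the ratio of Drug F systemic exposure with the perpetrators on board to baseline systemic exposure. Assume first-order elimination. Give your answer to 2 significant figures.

2.9

The CYP2C9 pathway (68% of clearance) falls to 0.14× activity: 0.68 × 0.14 = 0.0952.
The CYP1A2 pathway (12% of clearance) falls to 0.46× activity: 0.12 × 0.46 = 0.0552.
Non-CYP routes (20%) are unchanged.
New clearance relative to baseline: 0.0952 + 0.0552 + 0.2 = 0.3504.
Systemic exposure ∝ 1/CL: fold-change = 1 / 0.3504 = 2.9.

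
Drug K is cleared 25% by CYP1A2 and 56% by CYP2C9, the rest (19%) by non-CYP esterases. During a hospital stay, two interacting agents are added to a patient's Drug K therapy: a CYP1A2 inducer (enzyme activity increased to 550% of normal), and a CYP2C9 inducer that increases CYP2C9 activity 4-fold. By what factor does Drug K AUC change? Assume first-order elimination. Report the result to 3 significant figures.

0.263

The CYP1A2 pathway (25% of clearance) is boosted to 5.5× activity: 0.25 × 5.5 = 1.375.
The CYP2C9 pathway (56% of clearance) rises to 4× activity: 0.56 × 4 = 2.24.
The remaining 19% of clearance is unaffected.
Relative clearance = 1.375 + 2.24 + 0.19 = 3.805.
Because AUC varies inversely with clearance, the combined effect is 1 / 3.805 = 0.263.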